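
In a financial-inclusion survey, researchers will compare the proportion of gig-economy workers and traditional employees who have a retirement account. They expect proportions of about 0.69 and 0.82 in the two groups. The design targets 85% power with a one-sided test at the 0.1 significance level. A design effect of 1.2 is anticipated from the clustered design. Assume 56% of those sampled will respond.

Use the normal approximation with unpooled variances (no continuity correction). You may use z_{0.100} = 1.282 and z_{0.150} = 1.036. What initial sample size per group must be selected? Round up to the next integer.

n = (z_α + z_β)² · [p₁(1−p₁) + p₂(1−p₂)] / (p₁ − p₂)²
  = (1.282 + 1.036)² · (0.69·0.31 + 0.82·0.18) / (-0.13)²
  = (2.318)² · (0.2139 + 0.1476) / 0.0169
  = 5.3731 · 0.3615 / 0.0169
  = 114.93
Design effect: 1.2 × 114.93 = 137.92.
Adjust for 56% response: 137.92 / 0.56 = 246.29.
Round up → n = 247 per group.

n = 247 per group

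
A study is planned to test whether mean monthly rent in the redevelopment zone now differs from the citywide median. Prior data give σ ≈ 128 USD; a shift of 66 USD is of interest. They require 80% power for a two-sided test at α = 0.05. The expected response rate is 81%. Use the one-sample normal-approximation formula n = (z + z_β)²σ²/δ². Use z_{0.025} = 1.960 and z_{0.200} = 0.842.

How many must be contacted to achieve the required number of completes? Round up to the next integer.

n = (z_{α/2} + z_β)² · σ² / δ²
  = (1.960 + 0.842)² · 128² / 66²
  = 7.8512 · 16384 / 4356
  = 29.53
Adjust for 81% response: 29.53 / 0.81 = 36.46.
Round up → n = 37.

n = 37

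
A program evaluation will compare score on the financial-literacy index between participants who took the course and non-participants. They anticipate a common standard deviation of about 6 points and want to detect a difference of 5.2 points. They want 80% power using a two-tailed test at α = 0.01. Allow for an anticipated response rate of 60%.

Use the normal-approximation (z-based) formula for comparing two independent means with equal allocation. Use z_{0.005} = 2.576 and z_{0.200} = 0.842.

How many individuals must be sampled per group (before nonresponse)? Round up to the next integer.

n = (z_{α/2} + z_β)² · (σ₁² + σ₂²) / δ²
  = (2.576 + 0.842)² · (2·6² = 72) / 5.2²
  = 11.6827 · 72 / 27.04
  = 31.11
Adjust for 60% response: 31.11 / 0.60 = 51.85.
Round up → n = 52 per group.

n = 52 per group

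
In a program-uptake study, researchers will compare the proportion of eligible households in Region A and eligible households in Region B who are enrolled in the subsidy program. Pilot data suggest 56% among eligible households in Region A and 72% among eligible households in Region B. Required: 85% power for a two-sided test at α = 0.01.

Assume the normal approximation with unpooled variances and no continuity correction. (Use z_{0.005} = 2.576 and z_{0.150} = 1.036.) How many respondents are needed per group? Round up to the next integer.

n = (z_{α/2} + z_β)² · [p₁(1−p₁) + p₂(1−p₂)] / (p₁ − p₂)²
  = (2.576 + 1.036)² · (0.56·0.44 + 0.72·0.28) / (-0.16)²
  = (3.612)² · (0.2464 + 0.2016) / 0.0256
  = 13.0465 · 0.4480 / 0.0256
  = 228.31
Round up → n = 229 per group.

n = 229 per group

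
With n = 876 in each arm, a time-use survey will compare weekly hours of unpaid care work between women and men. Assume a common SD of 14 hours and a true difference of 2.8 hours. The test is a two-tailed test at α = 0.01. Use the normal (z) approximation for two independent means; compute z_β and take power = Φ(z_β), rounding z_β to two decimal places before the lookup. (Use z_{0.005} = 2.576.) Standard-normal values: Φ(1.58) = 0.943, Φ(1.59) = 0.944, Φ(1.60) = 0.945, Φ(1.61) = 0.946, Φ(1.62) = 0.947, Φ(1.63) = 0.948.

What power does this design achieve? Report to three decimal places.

z_β = δ·√(n/(σ₁²+σ₂²)) − z_{α/2}
    = 2.8 · √(876/392) − 2.576
    = 2.8 · 1.49489 − 2.576
    = 4.1857 − 2.576 = 1.6097 → 1.61
Power = Φ(1.61) = 0.946.

Power ≈ 0.946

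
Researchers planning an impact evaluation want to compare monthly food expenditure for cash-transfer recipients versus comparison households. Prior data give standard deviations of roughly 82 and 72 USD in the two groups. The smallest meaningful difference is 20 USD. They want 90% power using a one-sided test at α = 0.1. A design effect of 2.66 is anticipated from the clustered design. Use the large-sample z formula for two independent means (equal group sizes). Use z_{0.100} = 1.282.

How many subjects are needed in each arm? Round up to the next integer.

n = (z_α + z_β)² · (σ₁² + σ₂²) / δ²
  = (1.282 + 1.282)² · (82² + 72² = 11908) / 20²
  = 6.5741 · 11908 / 400
  = 195.71
Design effect: 2.66 × 195.71 = 520.59.
Round up → n = 521 per group.

n = 521 per group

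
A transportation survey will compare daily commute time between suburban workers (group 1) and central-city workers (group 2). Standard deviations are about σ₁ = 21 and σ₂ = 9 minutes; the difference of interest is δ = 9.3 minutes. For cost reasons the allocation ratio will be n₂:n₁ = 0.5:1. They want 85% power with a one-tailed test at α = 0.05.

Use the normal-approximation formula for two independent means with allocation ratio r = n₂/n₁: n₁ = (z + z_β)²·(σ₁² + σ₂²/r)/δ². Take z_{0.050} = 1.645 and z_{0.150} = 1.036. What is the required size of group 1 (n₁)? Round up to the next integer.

n₁ = (z_α + z_β)² · (σ₁² + σ₂²/r) / δ²
   = (1.645 + 1.036)² · (21² + 9²/0.5) / 9.3²
   = 7.1878 · (441 + 162) / 86.49
   = 7.1878 · 603 / 86.49
   = 50.11
Round up → n₁ = 51; n₂ = r·n₁ = 0.5 × 51 = 26.

n₁ = 51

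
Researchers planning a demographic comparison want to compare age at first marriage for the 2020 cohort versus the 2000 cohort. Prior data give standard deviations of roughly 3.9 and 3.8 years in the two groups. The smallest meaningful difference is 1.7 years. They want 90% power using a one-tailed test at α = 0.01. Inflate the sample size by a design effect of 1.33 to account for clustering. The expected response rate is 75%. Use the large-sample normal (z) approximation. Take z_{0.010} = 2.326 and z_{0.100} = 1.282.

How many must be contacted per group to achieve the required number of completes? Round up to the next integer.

n = 237 per group

n = (z_α + z_β)² · (σ₁² + σ₂²) / δ²
  = (2.326 + 1.282)² · (3.9² + 3.8² = 29.65) / 1.7²
  = 13.0177 · 29.65 / 2.89
  = 133.55
Design effect: 1.33 × 133.55 = 177.63.
Adjust for 75% response: 177.63 / 0.75 = 236.84.
Round up → n = 237 per group.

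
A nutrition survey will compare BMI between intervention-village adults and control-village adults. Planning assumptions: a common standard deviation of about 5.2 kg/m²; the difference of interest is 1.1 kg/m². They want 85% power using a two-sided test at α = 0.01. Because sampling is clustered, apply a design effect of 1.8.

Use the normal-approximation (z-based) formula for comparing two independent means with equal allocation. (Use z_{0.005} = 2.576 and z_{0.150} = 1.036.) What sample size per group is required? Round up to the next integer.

n = (z_{α/2} + z_β)² · (σ₁² + σ₂²) / δ²
  = (2.576 + 1.036)² · (2·5.2² = 54.08) / 1.1²
  = 13.0465 · 54.08 / 1.21
  = 583.11
Design effect: 1.8 × 583.11 = 1049.59.
Round up → n = 1050 per group.

n = 1050 per group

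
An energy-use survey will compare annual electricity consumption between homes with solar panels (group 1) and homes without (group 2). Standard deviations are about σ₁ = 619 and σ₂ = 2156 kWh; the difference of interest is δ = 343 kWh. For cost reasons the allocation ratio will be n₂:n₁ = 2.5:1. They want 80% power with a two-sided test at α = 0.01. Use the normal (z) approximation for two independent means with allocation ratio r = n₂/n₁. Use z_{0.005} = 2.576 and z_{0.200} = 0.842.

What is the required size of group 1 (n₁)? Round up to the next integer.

n₁ = (z_{α/2} + z_β)² · (σ₁² + σ₂²/r) / δ²
   = (2.576 + 0.842)² · (619² + 2156²/2.5) / 343²
   = 11.6827 · (383161 + 1859334.4) / 117649
   = 11.6827 · 2242495.4 / 117649
   = 222.68
Round up → n₁ = 223; n₂ = r·n₁ = 2.5 × 223 = 558.

n₁ = 223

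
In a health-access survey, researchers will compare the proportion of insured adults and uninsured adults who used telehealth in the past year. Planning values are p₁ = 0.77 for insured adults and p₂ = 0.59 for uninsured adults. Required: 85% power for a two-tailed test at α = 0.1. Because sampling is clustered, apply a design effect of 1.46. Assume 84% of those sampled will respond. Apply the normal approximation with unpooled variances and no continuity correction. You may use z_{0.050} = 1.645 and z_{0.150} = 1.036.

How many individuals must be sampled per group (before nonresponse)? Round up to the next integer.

n = (z_{α/2} + z_β)² · [p₁(1−p₁) + p₂(1−p₂)] / (p₁ − p₂)²
  = (1.645 + 1.036)² · (0.77·0.23 + 0.59·0.41) / (0.18)²
  = (2.681)² · (0.1771 + 0.2419) / 0.0324
  = 7.1878 · 0.4190 / 0.0324
  = 92.95
Design effect: 1.46 × 92.95 = 135.71.
Adjust for 84% response: 135.71 / 0.84 = 161.56.
Round up → n = 162 per group.

n = 162 per group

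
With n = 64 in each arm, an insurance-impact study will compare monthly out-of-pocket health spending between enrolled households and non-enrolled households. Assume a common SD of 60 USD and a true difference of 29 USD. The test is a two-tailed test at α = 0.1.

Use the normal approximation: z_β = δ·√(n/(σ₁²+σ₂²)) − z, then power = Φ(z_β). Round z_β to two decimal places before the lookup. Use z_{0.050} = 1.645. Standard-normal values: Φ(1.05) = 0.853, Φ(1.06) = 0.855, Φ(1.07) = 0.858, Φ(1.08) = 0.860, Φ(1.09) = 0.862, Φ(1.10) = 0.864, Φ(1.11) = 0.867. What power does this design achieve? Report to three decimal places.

Power ≈ 0.862

z_β = δ·√(n/(σ₁²+σ₂²)) − z_{α/2}
    = 29 · √(64/7200) − 1.645
    = 29 · 0.09428 − 1.645
    = 2.7341 − 1.645 = 1.0891 → 1.09
Power = Φ(1.09) = 0.862.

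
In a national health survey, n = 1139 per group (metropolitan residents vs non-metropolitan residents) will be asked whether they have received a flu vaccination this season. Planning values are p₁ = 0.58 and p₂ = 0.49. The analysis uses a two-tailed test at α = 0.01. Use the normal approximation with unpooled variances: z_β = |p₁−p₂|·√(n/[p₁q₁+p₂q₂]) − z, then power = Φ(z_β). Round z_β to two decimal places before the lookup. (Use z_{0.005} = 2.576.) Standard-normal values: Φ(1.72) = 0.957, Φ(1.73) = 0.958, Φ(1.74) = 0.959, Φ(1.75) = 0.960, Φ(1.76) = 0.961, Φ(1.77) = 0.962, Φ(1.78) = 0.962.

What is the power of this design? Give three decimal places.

z_β = |p₁−p₂|·√(n/[p₁q₁+p₂q₂]) − z_{α/2}
    = 0.09 · √(1139/0.4935) − 2.576
    = 0.09 · 48.0417 − 2.576
    = 4.3238 − 2.576 = 1.7478 → 1.75
Power = Φ(1.75) = 0.960.

Power ≈ 0.960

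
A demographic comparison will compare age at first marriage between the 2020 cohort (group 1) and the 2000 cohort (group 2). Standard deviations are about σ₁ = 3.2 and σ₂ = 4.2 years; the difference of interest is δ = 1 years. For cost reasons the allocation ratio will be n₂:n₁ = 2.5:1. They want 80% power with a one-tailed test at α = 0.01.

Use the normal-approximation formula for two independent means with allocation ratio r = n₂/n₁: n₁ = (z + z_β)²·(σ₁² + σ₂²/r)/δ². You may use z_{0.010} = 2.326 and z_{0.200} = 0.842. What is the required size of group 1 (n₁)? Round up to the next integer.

n₁ = 174

n₁ = (z_α + z_β)² · (σ₁² + σ₂²/r) / δ²
   = (2.326 + 0.842)² · (3.2² + 4.2²/2.5) / 1²
   = 10.0362 · (10.24 + 7.056) / 1
   = 10.0362 · 17.296 / 1
   = 173.59
Round up → n₁ = 174; n₂ = r·n₁ = 2.5 × 174 = 435.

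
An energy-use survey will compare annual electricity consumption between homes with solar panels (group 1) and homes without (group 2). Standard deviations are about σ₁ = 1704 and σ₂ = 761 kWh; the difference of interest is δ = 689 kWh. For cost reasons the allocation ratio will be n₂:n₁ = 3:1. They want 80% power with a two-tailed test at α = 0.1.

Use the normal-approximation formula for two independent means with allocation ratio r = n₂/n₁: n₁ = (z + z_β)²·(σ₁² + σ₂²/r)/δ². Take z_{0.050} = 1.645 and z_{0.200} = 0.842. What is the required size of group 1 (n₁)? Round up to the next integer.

n₁ = (z_{α/2} + z_β)² · (σ₁² + σ₂²/r) / δ²
   = (1.645 + 0.842)² · (1704² + 761²/3) / 689²
   = 6.1852 · (2903616 + 193040.3) / 474721
   = 6.1852 · 3096656.3 / 474721
   = 40.35
Round up → n₁ = 41; n₂ = r·n₁ = 3 × 41 = 123.

n₁ = 41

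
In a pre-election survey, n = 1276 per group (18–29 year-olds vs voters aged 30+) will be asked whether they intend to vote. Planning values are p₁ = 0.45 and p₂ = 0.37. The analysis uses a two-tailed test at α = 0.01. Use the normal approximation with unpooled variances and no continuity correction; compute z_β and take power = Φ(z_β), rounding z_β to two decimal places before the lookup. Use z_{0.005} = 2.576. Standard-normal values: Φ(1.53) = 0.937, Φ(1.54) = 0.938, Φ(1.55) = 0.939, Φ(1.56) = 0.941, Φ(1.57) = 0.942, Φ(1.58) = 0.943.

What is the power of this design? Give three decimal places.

Power ≈ 0.939

z_β = |p₁−p₂|·√(n/[p₁q₁+p₂q₂]) − z_{α/2}
    = 0.08 · √(1276/0.4806) − 2.576
    = 0.08 · 51.5268 − 2.576
    = 4.1221 − 2.576 = 1.5461 → 1.55
Power = Φ(1.55) = 0.939.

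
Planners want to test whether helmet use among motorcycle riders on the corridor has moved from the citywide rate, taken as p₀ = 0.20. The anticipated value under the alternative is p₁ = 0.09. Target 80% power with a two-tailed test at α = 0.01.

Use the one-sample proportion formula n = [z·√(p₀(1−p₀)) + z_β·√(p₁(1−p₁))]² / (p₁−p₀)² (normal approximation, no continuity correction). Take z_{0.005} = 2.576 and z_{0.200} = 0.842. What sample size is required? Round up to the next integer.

n = 134

n = [z_{α/2}·√(p₀q₀) + z_β·√(p₁q₁)]² / (p₁ − p₀)²
  = [2.576·√(0.20·0.80) + 0.842·√(0.09·0.91)]² / (-0.11)²
  = [2.576·0.4000 + 0.842·0.2862]² / 0.0121
  = [1.2714]² / 0.0121
  = 133.58
Round up → n = 134.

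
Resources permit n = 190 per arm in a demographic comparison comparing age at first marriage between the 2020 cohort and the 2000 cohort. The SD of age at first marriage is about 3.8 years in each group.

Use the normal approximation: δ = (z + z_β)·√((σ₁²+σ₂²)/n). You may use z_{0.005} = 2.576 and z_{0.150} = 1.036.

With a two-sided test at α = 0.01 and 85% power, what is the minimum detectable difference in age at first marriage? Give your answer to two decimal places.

Minimum detectable difference ≈ 1.41 years

δ = (z_{α/2} + z_β) · √((σ₁²+σ₂²)/n)
  = (2.576 + 1.036) · √(28.88/190)
  = 3.612 · √0.152
  = 3.612 · 0.3899
  = 1.4082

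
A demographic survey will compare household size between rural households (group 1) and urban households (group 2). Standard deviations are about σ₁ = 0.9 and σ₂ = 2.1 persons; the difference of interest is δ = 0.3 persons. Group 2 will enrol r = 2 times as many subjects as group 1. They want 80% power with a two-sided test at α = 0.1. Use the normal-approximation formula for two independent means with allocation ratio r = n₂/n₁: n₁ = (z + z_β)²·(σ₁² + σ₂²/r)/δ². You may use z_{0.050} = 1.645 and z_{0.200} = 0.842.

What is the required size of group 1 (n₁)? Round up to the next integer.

n₁ = (z_{α/2} + z_β)² · (σ₁² + σ₂²/r) / δ²
   = (1.645 + 0.842)² · (0.9² + 2.1²/2) / 0.3²
   = 6.1852 · (0.81 + 2.205) / 0.09
   = 6.1852 · 3.015 / 0.09
   = 207.20
Round up → n₁ = 208; n₂ = r·n₁ = 2 × 208 = 416.

n₁ = 208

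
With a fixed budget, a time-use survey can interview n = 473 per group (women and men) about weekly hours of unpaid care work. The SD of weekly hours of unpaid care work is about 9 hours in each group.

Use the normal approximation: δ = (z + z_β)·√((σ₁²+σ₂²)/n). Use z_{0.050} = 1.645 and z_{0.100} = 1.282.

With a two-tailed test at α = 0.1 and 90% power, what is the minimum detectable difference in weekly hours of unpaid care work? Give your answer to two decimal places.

δ = (z_{α/2} + z_β) · √((σ₁²+σ₂²)/n)
  = (1.645 + 1.282) · √(162/473)
  = 2.927 · √0.34249
  = 2.927 · 0.5852
  = 1.7130

Minimum detectable difference ≈ 1.71 hours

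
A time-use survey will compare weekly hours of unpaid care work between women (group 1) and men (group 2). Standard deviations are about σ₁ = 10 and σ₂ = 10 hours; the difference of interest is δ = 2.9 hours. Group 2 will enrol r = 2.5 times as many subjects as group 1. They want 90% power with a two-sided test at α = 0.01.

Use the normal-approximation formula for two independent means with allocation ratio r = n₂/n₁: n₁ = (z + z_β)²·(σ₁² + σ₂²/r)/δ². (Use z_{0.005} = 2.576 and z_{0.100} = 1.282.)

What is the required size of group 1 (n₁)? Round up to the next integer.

n₁ = (z_{α/2} + z_β)² · (σ₁² + σ₂²/r) / δ²
   = (2.576 + 1.282)² · (10² + 10²/2.5) / 2.9²
   = 14.8842 · (100 + 40) / 8.41
   = 14.8842 · 140 / 8.41
   = 247.77
Round up → n₁ = 248; n₂ = r·n₁ = 2.5 × 248 = 620.

n₁ = 248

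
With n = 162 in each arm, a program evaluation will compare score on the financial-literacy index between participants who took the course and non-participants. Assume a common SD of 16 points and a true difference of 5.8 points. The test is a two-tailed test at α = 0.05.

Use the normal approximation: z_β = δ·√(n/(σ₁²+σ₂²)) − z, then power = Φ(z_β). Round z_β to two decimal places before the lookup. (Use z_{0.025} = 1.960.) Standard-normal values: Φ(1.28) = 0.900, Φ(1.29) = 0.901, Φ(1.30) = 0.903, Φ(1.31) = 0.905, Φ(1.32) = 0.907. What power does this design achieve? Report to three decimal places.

z_β = δ·√(n/(σ₁²+σ₂²)) − z_{α/2}
    = 5.8 · √(162/512) − 1.960
    = 5.8 · 0.56250 − 1.960
    = 3.2625 − 1.960 = 1.3025 → 1.30
Power = Φ(1.30) = 0.903.

Power ≈ 0.903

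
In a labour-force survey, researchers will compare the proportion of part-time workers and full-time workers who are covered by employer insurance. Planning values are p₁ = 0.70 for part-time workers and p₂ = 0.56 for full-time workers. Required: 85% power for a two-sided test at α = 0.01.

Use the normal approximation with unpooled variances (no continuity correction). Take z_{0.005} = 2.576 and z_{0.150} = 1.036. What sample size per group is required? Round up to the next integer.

n = 304 per group

n = (z_{α/2} + z_β)² · [p₁(1−p₁) + p₂(1−p₂)] / (p₁ − p₂)²
  = (2.576 + 1.036)² · (0.70·0.30 + 0.56·0.44) / (0.14)²
  = (3.612)² · (0.2100 + 0.2464) / 0.0196
  = 13.0465 · 0.4564 / 0.0196
  = 303.80
Round up → n = 304 per group.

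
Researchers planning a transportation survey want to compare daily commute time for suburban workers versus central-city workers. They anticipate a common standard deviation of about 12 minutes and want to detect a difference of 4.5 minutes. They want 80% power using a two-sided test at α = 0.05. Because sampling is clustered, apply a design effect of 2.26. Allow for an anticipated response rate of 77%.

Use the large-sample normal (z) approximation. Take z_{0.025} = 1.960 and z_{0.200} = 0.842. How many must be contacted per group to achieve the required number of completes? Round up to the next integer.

n = (z_{α/2} + z_β)² · (σ₁² + σ₂²) / δ²
  = (1.960 + 0.842)² · (2·12² = 288) / 4.5²
  = 7.8512 · 288 / 20.25
  = 111.66
Design effect: 2.26 × 111.66 = 252.36.
Adjust for 77% response: 252.36 / 0.77 = 327.73.
Round up → n = 328 per group.

n = 328 per group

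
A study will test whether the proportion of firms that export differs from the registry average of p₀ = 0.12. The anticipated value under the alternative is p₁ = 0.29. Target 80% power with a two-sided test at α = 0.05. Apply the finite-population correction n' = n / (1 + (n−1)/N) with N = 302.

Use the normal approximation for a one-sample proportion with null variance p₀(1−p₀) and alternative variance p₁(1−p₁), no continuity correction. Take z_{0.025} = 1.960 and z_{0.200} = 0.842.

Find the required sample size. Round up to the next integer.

n = 33

n = [z_{α/2}·√(p₀q₀) + z_β·√(p₁q₁)]² / (p₁ − p₀)²
  = [1.960·√(0.12·0.88) + 0.842·√(0.29·0.71)]² / (0.17)²
  = [1.960·0.3250 + 0.842·0.4538]² / 0.0289
  = [1.0190]² / 0.0289
  = 35.93
Finite-population correction (N = 302): 35.93 / (1 + (35.93 − 1)/302) = 32.20.
Round up → n = 33.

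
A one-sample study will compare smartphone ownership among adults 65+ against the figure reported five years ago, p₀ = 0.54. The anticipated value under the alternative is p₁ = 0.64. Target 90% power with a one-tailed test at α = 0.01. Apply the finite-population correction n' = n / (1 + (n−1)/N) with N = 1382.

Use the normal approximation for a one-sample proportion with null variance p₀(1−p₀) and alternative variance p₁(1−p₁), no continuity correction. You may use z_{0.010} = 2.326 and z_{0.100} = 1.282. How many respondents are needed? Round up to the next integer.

n = 257

n = [z_α·√(p₀q₀) + z_β·√(p₁q₁)]² / (p₁ − p₀)²
  = [2.326·√(0.54·0.46) + 1.282·√(0.64·0.36)]² / (0.10)²
  = [2.326·0.4984 + 1.282·0.4800]² / 0.0100
  = [1.7746]² / 0.0100
  = 314.93
Finite-population correction (N = 1382): 314.93 / (1 + (314.93 − 1)/1382) = 256.64.
Round up → n = 257.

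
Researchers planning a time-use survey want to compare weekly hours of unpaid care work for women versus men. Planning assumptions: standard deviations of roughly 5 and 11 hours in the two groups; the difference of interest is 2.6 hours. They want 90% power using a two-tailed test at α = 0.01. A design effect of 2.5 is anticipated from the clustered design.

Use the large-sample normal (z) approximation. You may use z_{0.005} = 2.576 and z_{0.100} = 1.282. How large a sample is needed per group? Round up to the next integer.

n = 804 per group

n = (z_{α/2} + z_β)² · (σ₁² + σ₂²) / δ²
  = (2.576 + 1.282)² · (5² + 11² = 146) / 2.6²
  = 14.8842 · 146 / 6.76
  = 321.46
Design effect: 2.5 × 321.46 = 803.66.
Round up → n = 804 per group.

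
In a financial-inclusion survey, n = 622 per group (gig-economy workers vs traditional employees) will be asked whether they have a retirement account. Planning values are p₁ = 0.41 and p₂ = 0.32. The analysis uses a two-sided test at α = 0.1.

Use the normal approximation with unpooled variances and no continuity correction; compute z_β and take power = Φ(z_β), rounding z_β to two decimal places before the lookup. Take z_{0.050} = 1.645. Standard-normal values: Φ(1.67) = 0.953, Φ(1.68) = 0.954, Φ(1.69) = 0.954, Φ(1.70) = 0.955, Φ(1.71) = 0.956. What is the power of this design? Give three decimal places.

z_β = |p₁−p₂|·√(n/[p₁q₁+p₂q₂]) − z_{α/2}
    = 0.09 · √(622/0.4595) − 1.645
    = 0.09 · 36.7919 − 1.645
    = 3.3113 − 1.645 = 1.6663 → 1.67
Power = Φ(1.67) = 0.953.

Power ≈ 0.953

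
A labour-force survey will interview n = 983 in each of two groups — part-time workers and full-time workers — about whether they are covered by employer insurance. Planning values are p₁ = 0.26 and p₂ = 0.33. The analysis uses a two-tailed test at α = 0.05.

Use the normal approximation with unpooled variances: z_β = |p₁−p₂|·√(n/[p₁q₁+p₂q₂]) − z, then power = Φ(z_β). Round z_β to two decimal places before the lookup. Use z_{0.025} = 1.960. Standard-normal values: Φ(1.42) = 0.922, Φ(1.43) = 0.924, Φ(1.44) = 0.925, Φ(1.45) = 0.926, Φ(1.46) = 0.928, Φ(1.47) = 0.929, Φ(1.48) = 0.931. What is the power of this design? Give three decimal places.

z_β = |p₁−p₂|·√(n/[p₁q₁+p₂q₂]) − z_{α/2}
    = 0.07 · √(983/0.4135) − 1.960
    = 0.07 · 48.7572 − 1.960
    = 3.4130 − 1.960 = 1.4530 → 1.45
Power = Φ(1.45) = 0.926.

Power ≈ 0.926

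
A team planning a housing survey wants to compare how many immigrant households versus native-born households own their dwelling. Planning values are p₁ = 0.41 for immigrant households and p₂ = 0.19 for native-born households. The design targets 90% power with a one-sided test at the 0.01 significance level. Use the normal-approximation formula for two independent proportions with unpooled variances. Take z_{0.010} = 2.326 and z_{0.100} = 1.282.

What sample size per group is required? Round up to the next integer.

n = (z_α + z_β)² · [p₁(1−p₁) + p₂(1−p₂)] / (p₁ − p₂)²
  = (2.326 + 1.282)² · (0.41·0.59 + 0.19·0.81) / (0.22)²
  = (3.608)² · (0.2419 + 0.1539) / 0.0484
  = 13.0177 · 0.3958 / 0.0484
  = 106.45
Round up → n = 107 per group.

n = 107 per group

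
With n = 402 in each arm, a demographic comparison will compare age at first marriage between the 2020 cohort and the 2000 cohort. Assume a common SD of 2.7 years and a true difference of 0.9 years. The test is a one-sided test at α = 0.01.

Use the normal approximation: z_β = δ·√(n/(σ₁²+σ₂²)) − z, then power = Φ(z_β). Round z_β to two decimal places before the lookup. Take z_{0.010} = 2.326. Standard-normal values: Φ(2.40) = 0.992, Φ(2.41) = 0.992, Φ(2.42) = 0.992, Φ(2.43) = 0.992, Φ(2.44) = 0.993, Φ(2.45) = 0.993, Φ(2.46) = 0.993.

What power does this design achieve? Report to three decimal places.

z_β = δ·√(n/(σ₁²+σ₂²)) − z_α
    = 0.9 · √(402/14.58) − 2.326
    = 0.9 · 5.25091 − 2.326
    = 4.7258 − 2.326 = 2.3998 → 2.40
Power = Φ(2.40) = 0.992.

Power ≈ 0.992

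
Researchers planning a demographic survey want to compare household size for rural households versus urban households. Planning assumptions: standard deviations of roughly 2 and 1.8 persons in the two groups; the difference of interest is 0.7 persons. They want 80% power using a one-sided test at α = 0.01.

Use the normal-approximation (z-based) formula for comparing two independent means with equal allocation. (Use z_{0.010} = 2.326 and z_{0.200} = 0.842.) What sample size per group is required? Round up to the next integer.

n = (z_α + z_β)² · (σ₁² + σ₂²) / δ²
  = (2.326 + 0.842)² · (2² + 1.8² = 7.24) / 0.7²
  = 10.0362 · 7.24 / 0.49
  = 148.29
Round up → n = 149 per group.

n = 149 per group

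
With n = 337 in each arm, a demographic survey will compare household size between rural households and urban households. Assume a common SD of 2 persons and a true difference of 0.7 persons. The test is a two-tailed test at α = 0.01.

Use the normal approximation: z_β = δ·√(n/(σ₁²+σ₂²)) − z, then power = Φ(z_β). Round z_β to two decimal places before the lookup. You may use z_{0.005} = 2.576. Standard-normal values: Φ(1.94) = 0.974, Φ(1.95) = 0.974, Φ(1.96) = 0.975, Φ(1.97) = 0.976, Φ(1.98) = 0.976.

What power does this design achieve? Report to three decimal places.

z_β = δ·√(n/(σ₁²+σ₂²)) − z_{α/2}
    = 0.7 · √(337/8) − 2.576
    = 0.7 · 6.49038 − 2.576
    = 4.5433 − 2.576 = 1.9673 → 1.97
Power = Φ(1.97) = 0.976.

Power ≈ 0.976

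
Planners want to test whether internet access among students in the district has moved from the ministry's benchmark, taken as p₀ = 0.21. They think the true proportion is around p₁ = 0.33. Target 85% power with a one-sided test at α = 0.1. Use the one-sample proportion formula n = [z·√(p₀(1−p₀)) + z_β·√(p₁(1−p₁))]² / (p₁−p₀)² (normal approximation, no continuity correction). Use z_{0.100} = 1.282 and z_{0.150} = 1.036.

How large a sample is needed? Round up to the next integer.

n = [z_α·√(p₀q₀) + z_β·√(p₁q₁)]² / (p₁ − p₀)²
  = [1.282·√(0.21·0.79) + 1.036·√(0.33·0.67)]² / (0.12)²
  = [1.282·0.4073 + 1.036·0.4702]² / 0.0144
  = [1.0093]² / 0.0144
  = 70.74
Round up → n = 71.

n = 71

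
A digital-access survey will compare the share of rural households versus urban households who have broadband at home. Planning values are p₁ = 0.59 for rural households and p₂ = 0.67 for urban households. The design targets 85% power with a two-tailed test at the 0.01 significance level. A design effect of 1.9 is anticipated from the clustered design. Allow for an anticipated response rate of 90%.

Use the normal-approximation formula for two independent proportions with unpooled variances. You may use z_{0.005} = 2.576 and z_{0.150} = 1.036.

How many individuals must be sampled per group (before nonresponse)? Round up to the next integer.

n = 1993 per group

n = (z_{α/2} + z_β)² · [p₁(1−p₁) + p₂(1−p₂)] / (p₁ − p₂)²
  = (2.576 + 1.036)² · (0.59·0.41 + 0.67·0.33) / (-0.08)²
  = (3.612)² · (0.2419 + 0.2211) / 0.0064
  = 13.0465 · 0.4630 / 0.0064
  = 943.84
Design effect: 1.9 × 943.84 = 1793.29.
Adjust for 90% response: 1793.29 / 0.90 = 1992.54.
Round up → n = 1993 per group.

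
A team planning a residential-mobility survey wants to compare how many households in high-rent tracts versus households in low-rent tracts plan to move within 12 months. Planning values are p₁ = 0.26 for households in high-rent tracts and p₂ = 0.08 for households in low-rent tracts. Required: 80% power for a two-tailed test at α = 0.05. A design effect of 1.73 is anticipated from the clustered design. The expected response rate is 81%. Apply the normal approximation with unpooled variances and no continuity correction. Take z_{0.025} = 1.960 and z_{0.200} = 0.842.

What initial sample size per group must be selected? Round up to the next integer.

n = 138 per group

n = (z_{α/2} + z_β)² · [p₁(1−p₁) + p₂(1−p₂)] / (p₁ − p₂)²
  = (1.960 + 0.842)² · (0.26·0.74 + 0.08·0.92) / (0.18)²
  = (2.802)² · (0.1924 + 0.0736) / 0.0324
  = 7.8512 · 0.2660 / 0.0324
  = 64.46
Design effect: 1.73 × 64.46 = 111.51.
Adjust for 81% response: 111.51 / 0.81 = 137.67.
Round up → n = 138 per group.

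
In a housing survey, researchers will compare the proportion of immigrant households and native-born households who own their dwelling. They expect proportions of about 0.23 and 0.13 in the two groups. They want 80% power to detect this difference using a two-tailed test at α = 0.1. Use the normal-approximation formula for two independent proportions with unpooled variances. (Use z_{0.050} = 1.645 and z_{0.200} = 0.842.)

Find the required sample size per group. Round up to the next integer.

n = 180 per group

n = (z_{α/2} + z_β)² · [p₁(1−p₁) + p₂(1−p₂)] / (p₁ − p₂)²
  = (1.645 + 0.842)² · (0.23·0.77 + 0.13·0.87) / (0.10)²
  = (2.487)² · (0.1771 + 0.1131) / 0.0100
  = 6.1852 · 0.2902 / 0.0100
  = 179.49
Round up → n = 180 per group.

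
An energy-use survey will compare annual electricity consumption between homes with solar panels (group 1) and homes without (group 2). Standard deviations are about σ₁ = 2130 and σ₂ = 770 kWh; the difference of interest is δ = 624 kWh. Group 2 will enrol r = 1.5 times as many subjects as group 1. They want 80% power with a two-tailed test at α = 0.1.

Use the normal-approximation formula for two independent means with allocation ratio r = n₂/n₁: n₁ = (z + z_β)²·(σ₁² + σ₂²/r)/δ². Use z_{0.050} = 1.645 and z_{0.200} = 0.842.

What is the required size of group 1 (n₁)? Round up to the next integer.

n₁ = (z_{α/2} + z_β)² · (σ₁² + σ₂²/r) / δ²
   = (1.645 + 0.842)² · (2130² + 770²/1.5) / 624²
   = 6.1852 · (4536900 + 395266.7) / 389376
   = 6.1852 · 4932166.7 / 389376
   = 78.35
Round up → n₁ = 79; n₂ = r·n₁ = 1.5 × 79 = 119.

n₁ = 79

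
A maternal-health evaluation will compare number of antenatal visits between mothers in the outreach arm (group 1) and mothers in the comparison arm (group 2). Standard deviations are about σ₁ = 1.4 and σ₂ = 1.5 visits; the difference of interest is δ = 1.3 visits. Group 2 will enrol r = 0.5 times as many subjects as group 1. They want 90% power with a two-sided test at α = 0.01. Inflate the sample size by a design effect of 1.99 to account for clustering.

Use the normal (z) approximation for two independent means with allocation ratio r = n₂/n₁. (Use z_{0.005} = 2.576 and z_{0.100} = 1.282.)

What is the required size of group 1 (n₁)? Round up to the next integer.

n₁ = 114

n₁ = (z_{α/2} + z_β)² · (σ₁² + σ₂²/r) / δ²
   = (2.576 + 1.282)² · (1.4² + 1.5²/0.5) / 1.3²
   = 14.8842 · (1.96 + 4.5) / 1.69
   = 14.8842 · 6.46 / 1.69
   = 56.89
Design effect: 1.99 × 56.89 = 113.22.
Round up → n₁ = 114; n₂ = r·n₁ = 0.5 × 114 = 57.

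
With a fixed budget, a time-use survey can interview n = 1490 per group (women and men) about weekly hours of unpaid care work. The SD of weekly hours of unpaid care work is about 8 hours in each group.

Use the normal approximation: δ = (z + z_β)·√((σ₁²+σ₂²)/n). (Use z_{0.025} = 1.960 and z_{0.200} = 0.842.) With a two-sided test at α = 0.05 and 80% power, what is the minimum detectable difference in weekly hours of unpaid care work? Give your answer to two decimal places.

δ = (z_{α/2} + z_β) · √((σ₁²+σ₂²)/n)
  = (1.960 + 0.842) · √(128/1490)
  = 2.802 · √0.08591
  = 2.802 · 0.2931
  = 0.8213

Minimum detectable difference ≈ 0.82 hours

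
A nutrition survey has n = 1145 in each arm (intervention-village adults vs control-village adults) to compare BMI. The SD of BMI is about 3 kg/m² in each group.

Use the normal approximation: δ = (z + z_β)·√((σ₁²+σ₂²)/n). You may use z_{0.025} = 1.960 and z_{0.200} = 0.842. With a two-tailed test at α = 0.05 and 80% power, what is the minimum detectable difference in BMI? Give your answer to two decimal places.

Minimum detectable difference ≈ 0.35 kg/m²

δ = (z_{α/2} + z_β) · √((σ₁²+σ₂²)/n)
  = (1.960 + 0.842) · √(18/1145)
  = 2.802 · √0.01572
  = 2.802 · 0.1254
  = 0.3513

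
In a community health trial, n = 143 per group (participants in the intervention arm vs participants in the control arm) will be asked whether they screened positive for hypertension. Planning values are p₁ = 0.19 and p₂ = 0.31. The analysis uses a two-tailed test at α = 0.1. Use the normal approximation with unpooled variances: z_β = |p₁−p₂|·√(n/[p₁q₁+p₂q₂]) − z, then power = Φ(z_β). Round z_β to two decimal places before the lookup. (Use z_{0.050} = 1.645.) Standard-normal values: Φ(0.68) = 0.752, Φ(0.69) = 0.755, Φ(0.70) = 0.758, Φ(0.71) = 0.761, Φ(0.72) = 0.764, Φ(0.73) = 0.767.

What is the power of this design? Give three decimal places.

z_β = |p₁−p₂|·√(n/[p₁q₁+p₂q₂]) − z_{α/2}
    = 0.12 · √(143/0.3678) − 1.645
    = 0.12 · 19.7180 − 1.645
    = 2.3662 − 1.645 = 0.7212 → 0.72
Power = Φ(0.72) = 0.764.

Power ≈ 0.764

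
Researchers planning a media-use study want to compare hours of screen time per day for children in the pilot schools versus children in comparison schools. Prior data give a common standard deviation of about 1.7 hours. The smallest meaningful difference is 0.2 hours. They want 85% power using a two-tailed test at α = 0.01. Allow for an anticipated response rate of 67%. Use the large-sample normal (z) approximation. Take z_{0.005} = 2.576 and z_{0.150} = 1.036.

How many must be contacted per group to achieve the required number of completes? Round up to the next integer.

n = 2814 per group

n = (z_{α/2} + z_β)² · (σ₁² + σ₂²) / δ²
  = (2.576 + 1.036)² · (2·1.7² = 5.78) / 0.2²
  = 13.0465 · 5.78 / 0.04
  = 1885.23
Adjust for 67% response: 1885.23 / 0.67 = 2813.77.
Round up → n = 2814 per group.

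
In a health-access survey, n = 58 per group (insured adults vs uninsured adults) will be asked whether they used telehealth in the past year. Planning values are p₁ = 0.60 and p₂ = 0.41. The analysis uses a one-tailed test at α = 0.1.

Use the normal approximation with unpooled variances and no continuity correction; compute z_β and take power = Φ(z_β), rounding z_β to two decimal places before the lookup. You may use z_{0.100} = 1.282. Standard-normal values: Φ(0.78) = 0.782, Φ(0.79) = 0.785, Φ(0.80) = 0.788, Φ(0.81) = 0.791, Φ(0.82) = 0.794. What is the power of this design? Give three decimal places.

Power ≈ 0.788

z_β = |p₁−p₂|·√(n/[p₁q₁+p₂q₂]) − z_α
    = 0.19 · √(58/0.4819) − 1.282
    = 0.19 · 10.9707 − 1.282
    = 2.0844 − 1.282 = 0.8024 → 0.80
Power = Φ(0.80) = 0.788.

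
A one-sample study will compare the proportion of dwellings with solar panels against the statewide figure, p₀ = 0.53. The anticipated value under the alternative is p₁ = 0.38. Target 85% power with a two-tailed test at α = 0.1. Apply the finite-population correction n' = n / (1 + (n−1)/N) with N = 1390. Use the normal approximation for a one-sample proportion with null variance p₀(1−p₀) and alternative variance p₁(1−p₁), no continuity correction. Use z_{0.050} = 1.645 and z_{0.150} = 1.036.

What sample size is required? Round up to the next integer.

n = [z_{α/2}·√(p₀q₀) + z_β·√(p₁q₁)]² / (p₁ − p₀)²
  = [1.645·√(0.53·0.47) + 1.036·√(0.38·0.62)]² / (-0.15)²
  = [1.645·0.4991 + 1.036·0.4854]² / 0.0225
  = [1.3239]² / 0.0225
  = 77.90
Finite-population correction (N = 1390): 77.90 / (1 + (77.90 − 1)/1390) = 73.81.
Round up → n = 74.

n = 74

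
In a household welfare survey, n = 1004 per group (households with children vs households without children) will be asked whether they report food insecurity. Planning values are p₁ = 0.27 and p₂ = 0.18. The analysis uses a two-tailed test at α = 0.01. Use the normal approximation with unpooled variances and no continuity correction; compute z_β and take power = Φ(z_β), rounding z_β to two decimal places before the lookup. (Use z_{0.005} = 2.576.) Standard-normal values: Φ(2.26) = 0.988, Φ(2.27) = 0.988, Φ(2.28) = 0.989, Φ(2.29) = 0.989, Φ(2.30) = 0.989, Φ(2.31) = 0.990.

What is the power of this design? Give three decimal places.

Power ≈ 0.989

z_β = |p₁−p₂|·√(n/[p₁q₁+p₂q₂]) − z_{α/2}
    = 0.09 · √(1004/0.3447) − 2.576
    = 0.09 · 53.9692 − 2.576
    = 4.8572 − 2.576 = 2.2812 → 2.28
Power = Φ(2.28) = 0.989.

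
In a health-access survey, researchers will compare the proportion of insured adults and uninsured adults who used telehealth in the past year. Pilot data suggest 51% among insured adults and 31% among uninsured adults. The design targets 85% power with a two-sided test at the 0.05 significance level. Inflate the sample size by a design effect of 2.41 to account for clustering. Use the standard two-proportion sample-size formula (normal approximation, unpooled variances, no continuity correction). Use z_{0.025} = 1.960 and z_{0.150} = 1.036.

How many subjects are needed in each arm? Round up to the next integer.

n = 251 per group

n = (z_{α/2} + z_β)² · [p₁(1−p₁) + p₂(1−p₂)] / (p₁ − p₂)²
  = (1.960 + 1.036)² · (0.51·0.49 + 0.31·0.69) / (0.20)²
  = (2.996)² · (0.2499 + 0.2139) / 0.0400
  = 8.9760 · 0.4638 / 0.0400
  = 104.08
Design effect: 2.41 × 104.08 = 250.83.
Round up → n = 251 per group.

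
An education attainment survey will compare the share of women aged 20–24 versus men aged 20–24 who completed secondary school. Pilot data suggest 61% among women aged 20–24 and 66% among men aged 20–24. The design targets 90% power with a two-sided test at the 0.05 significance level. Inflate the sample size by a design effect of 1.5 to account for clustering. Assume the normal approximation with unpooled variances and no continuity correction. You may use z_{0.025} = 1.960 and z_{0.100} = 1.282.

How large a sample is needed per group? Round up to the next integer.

n = (z_{α/2} + z_β)² · [p₁(1−p₁) + p₂(1−p₂)] / (p₁ − p₂)²
  = (1.960 + 1.282)² · (0.61·0.39 + 0.66·0.34) / (-0.05)²
  = (3.242)² · (0.2379 + 0.2244) / 0.0025
  = 10.5106 · 0.4623 / 0.0025
  = 1943.61
Design effect: 1.5 × 1943.61 = 2915.42.
Round up → n = 2916 per group.

n = 2916 per group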